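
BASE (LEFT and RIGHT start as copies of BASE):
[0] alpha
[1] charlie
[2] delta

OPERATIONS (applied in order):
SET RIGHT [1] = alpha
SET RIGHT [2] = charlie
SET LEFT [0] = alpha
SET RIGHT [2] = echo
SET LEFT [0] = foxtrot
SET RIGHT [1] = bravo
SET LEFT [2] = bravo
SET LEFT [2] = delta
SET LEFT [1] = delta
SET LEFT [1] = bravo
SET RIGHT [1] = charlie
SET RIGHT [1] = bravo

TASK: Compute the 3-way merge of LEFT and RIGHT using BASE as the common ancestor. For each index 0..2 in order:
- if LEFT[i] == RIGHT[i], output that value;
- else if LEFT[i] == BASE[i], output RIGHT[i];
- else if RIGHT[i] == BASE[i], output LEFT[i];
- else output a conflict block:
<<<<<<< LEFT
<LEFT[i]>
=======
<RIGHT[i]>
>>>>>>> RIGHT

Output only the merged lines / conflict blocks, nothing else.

Final LEFT:  [foxtrot, bravo, delta]
Final RIGHT: [alpha, bravo, echo]
i=0: L=foxtrot, R=alpha=BASE -> take LEFT -> foxtrot
i=1: L=bravo R=bravo -> agree -> bravo
i=2: L=delta=BASE, R=echo -> take RIGHT -> echo

Answer: foxtrot
bravo
echo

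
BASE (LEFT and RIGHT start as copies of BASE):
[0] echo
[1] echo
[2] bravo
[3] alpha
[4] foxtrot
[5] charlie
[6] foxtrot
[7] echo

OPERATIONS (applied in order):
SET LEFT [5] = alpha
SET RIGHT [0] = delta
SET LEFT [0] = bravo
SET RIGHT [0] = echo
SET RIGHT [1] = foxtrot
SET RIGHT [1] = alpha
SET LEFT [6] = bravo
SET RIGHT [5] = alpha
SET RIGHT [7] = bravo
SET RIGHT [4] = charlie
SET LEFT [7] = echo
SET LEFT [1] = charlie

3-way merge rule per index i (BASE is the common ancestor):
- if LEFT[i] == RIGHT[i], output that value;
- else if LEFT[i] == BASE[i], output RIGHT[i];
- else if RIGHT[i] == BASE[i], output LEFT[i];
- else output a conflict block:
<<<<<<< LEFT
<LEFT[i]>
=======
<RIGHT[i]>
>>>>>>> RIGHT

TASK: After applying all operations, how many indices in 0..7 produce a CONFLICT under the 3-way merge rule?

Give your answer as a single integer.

Answer: 1

Derivation:
Final LEFT:  [bravo, charlie, bravo, alpha, foxtrot, alpha, bravo, echo]
Final RIGHT: [echo, alpha, bravo, alpha, charlie, alpha, foxtrot, bravo]
i=0: L=bravo, R=echo=BASE -> take LEFT -> bravo
i=1: BASE=echo L=charlie R=alpha all differ -> CONFLICT
i=2: L=bravo R=bravo -> agree -> bravo
i=3: L=alpha R=alpha -> agree -> alpha
i=4: L=foxtrot=BASE, R=charlie -> take RIGHT -> charlie
i=5: L=alpha R=alpha -> agree -> alpha
i=6: L=bravo, R=foxtrot=BASE -> take LEFT -> bravo
i=7: L=echo=BASE, R=bravo -> take RIGHT -> bravo
Conflict count: 1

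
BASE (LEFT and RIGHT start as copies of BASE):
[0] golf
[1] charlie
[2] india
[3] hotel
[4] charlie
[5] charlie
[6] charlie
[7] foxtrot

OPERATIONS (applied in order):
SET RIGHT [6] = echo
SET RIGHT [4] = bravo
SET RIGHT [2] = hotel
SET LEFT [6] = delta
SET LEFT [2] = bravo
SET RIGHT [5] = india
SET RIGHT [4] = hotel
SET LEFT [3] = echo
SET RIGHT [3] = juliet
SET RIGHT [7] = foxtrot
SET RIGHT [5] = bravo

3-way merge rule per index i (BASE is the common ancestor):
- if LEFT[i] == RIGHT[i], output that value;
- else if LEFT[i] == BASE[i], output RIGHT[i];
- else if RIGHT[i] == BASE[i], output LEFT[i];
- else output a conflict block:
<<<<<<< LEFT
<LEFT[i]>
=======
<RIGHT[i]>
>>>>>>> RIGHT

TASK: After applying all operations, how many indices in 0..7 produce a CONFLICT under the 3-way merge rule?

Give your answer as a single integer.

Final LEFT:  [golf, charlie, bravo, echo, charlie, charlie, delta, foxtrot]
Final RIGHT: [golf, charlie, hotel, juliet, hotel, bravo, echo, foxtrot]
i=0: L=golf R=golf -> agree -> golf
i=1: L=charlie R=charlie -> agree -> charlie
i=2: BASE=india L=bravo R=hotel all differ -> CONFLICT
i=3: BASE=hotel L=echo R=juliet all differ -> CONFLICT
i=4: L=charlie=BASE, R=hotel -> take RIGHT -> hotel
i=5: L=charlie=BASE, R=bravo -> take RIGHT -> bravo
i=6: BASE=charlie L=delta R=echo all differ -> CONFLICT
i=7: L=foxtrot R=foxtrot -> agree -> foxtrot
Conflict count: 3

Answer: 3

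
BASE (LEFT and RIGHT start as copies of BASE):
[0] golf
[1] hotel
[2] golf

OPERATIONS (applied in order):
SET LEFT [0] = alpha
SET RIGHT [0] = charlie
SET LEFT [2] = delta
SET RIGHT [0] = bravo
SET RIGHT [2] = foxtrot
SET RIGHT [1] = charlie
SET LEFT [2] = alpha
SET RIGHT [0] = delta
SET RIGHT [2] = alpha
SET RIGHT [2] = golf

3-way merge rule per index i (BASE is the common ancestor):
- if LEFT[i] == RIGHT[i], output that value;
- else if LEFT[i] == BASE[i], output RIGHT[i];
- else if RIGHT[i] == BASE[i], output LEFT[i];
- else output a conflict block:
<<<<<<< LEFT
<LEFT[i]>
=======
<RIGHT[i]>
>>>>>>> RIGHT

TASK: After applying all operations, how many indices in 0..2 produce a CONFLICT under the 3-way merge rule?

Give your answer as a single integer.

Answer: 1

Derivation:
Final LEFT:  [alpha, hotel, alpha]
Final RIGHT: [delta, charlie, golf]
i=0: BASE=golf L=alpha R=delta all differ -> CONFLICT
i=1: L=hotel=BASE, R=charlie -> take RIGHT -> charlie
i=2: L=alpha, R=golf=BASE -> take LEFT -> alpha
Conflict count: 1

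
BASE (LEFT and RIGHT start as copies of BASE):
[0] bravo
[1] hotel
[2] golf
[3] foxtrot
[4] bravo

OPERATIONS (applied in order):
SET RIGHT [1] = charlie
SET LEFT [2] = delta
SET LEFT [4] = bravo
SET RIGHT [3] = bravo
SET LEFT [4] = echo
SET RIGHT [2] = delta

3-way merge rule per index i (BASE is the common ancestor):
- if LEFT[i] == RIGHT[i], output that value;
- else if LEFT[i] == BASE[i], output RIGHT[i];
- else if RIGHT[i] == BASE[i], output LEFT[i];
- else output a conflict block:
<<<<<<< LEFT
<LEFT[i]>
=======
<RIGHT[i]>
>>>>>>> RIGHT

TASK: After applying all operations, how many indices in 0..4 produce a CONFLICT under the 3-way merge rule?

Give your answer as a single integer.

Answer: 0

Derivation:
Final LEFT:  [bravo, hotel, delta, foxtrot, echo]
Final RIGHT: [bravo, charlie, delta, bravo, bravo]
i=0: L=bravo R=bravo -> agree -> bravo
i=1: L=hotel=BASE, R=charlie -> take RIGHT -> charlie
i=2: L=delta R=delta -> agree -> delta
i=3: L=foxtrot=BASE, R=bravo -> take RIGHT -> bravo
i=4: L=echo, R=bravo=BASE -> take LEFT -> echo
Conflict count: 0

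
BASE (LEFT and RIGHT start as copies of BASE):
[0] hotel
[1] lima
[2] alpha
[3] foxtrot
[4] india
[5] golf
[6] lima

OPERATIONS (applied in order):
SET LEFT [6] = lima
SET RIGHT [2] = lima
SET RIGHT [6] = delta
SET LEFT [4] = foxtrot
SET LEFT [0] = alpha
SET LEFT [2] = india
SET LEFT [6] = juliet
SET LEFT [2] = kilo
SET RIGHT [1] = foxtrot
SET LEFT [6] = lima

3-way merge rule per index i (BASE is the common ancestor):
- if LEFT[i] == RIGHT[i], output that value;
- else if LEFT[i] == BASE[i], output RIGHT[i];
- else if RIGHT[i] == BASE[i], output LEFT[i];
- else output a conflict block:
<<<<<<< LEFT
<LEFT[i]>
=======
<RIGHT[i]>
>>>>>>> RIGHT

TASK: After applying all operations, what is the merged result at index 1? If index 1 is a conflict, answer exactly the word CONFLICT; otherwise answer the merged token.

Answer: foxtrot

Derivation:
Final LEFT:  [alpha, lima, kilo, foxtrot, foxtrot, golf, lima]
Final RIGHT: [hotel, foxtrot, lima, foxtrot, india, golf, delta]
i=0: L=alpha, R=hotel=BASE -> take LEFT -> alpha
i=1: L=lima=BASE, R=foxtrot -> take RIGHT -> foxtrot
i=2: BASE=alpha L=kilo R=lima all differ -> CONFLICT
i=3: L=foxtrot R=foxtrot -> agree -> foxtrot
i=4: L=foxtrot, R=india=BASE -> take LEFT -> foxtrot
i=5: L=golf R=golf -> agree -> golf
i=6: L=lima=BASE, R=delta -> take RIGHT -> delta
Index 1 -> foxtrot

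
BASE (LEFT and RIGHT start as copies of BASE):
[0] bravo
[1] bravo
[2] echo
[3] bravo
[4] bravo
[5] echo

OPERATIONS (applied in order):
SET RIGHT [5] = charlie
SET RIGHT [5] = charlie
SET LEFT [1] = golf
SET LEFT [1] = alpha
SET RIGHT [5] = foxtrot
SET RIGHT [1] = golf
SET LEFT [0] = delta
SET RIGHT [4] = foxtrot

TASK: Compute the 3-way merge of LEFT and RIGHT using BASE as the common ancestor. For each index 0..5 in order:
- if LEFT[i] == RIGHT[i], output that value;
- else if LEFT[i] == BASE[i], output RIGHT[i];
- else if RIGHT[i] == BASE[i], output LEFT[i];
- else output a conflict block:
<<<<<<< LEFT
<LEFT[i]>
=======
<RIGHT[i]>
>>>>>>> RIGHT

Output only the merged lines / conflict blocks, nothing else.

Final LEFT:  [delta, alpha, echo, bravo, bravo, echo]
Final RIGHT: [bravo, golf, echo, bravo, foxtrot, foxtrot]
i=0: L=delta, R=bravo=BASE -> take LEFT -> delta
i=1: BASE=bravo L=alpha R=golf all differ -> CONFLICT
i=2: L=echo R=echo -> agree -> echo
i=3: L=bravo R=bravo -> agree -> bravo
i=4: L=bravo=BASE, R=foxtrot -> take RIGHT -> foxtrot
i=5: L=echo=BASE, R=foxtrot -> take RIGHT -> foxtrot

Answer: delta
<<<<<<< LEFT
alpha
=======
golf
>>>>>>> RIGHT
echo
bravo
foxtrot
foxtrot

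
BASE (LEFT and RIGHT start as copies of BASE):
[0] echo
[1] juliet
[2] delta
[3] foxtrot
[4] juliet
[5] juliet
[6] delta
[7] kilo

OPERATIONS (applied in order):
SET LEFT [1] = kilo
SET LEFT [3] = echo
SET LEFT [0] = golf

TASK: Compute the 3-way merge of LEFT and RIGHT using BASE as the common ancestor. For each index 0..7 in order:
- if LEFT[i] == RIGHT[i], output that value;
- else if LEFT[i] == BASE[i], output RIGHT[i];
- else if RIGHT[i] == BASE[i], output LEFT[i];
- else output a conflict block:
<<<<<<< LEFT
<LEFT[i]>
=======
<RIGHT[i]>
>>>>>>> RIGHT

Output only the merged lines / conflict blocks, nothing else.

Answer: golf
kilo
delta
echo
juliet
juliet
delta
kilo

Derivation:
Final LEFT:  [golf, kilo, delta, echo, juliet, juliet, delta, kilo]
Final RIGHT: [echo, juliet, delta, foxtrot, juliet, juliet, delta, kilo]
i=0: L=golf, R=echo=BASE -> take LEFT -> golf
i=1: L=kilo, R=juliet=BASE -> take LEFT -> kilo
i=2: L=delta R=delta -> agree -> delta
i=3: L=echo, R=foxtrot=BASE -> take LEFT -> echo
i=4: L=juliet R=juliet -> agree -> juliet
i=5: L=juliet R=juliet -> agree -> juliet
i=6: L=delta R=delta -> agree -> delta
i=7: L=kilo R=kilo -> agree -> kilo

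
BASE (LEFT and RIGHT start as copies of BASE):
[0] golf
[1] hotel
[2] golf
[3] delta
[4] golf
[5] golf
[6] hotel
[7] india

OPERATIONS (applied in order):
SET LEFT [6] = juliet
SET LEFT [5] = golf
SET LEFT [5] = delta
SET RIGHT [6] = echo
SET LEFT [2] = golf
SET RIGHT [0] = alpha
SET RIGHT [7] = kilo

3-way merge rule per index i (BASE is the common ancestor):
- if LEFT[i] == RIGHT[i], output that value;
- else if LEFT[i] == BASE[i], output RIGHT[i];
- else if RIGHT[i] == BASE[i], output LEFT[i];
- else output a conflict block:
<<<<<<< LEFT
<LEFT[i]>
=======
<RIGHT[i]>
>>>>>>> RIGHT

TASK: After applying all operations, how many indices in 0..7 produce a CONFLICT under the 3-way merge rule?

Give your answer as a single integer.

Answer: 1

Derivation:
Final LEFT:  [golf, hotel, golf, delta, golf, delta, juliet, india]
Final RIGHT: [alpha, hotel, golf, delta, golf, golf, echo, kilo]
i=0: L=golf=BASE, R=alpha -> take RIGHT -> alpha
i=1: L=hotel R=hotel -> agree -> hotel
i=2: L=golf R=golf -> agree -> golf
i=3: L=delta R=delta -> agree -> delta
i=4: L=golf R=golf -> agree -> golf
i=5: L=delta, R=golf=BASE -> take LEFT -> delta
i=6: BASE=hotel L=juliet R=echo all differ -> CONFLICT
i=7: L=india=BASE, R=kilo -> take RIGHT -> kilo
Conflict count: 1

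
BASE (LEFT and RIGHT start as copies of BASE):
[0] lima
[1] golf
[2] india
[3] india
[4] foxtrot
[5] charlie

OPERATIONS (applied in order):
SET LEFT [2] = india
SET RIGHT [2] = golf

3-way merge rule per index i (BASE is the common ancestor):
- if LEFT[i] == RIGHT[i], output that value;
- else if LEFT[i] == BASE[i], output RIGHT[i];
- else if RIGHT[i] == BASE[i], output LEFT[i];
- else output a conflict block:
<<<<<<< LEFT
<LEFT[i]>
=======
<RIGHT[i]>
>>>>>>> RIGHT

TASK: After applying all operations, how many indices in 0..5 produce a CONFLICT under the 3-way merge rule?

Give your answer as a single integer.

Answer: 0

Derivation:
Final LEFT:  [lima, golf, india, india, foxtrot, charlie]
Final RIGHT: [lima, golf, golf, india, foxtrot, charlie]
i=0: L=lima R=lima -> agree -> lima
i=1: L=golf R=golf -> agree -> golf
i=2: L=india=BASE, R=golf -> take RIGHT -> golf
i=3: L=india R=india -> agree -> india
i=4: L=foxtrot R=foxtrot -> agree -> foxtrot
i=5: L=charlie R=charlie -> agree -> charlie
Conflict count: 0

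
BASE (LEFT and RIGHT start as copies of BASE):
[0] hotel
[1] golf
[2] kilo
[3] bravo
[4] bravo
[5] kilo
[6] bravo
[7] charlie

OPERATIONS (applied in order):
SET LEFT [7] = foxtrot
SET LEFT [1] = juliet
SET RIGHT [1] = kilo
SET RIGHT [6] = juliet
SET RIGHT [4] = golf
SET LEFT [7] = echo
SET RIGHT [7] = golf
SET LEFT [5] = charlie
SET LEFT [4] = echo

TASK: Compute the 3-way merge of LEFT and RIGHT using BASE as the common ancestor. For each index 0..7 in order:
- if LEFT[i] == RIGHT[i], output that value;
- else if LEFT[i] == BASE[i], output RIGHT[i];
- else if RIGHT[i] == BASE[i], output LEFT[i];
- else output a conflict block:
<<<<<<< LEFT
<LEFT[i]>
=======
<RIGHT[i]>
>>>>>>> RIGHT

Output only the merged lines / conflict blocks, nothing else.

Answer: hotel
<<<<<<< LEFT
juliet
=======
kilo
>>>>>>> RIGHT
kilo
bravo
<<<<<<< LEFT
echo
=======
golf
>>>>>>> RIGHT
charlie
juliet
<<<<<<< LEFT
echo
=======
golf
>>>>>>> RIGHT

Derivation:
Final LEFT:  [hotel, juliet, kilo, bravo, echo, charlie, bravo, echo]
Final RIGHT: [hotel, kilo, kilo, bravo, golf, kilo, juliet, golf]
i=0: L=hotel R=hotel -> agree -> hotel
i=1: BASE=golf L=juliet R=kilo all differ -> CONFLICT
i=2: L=kilo R=kilo -> agree -> kilo
i=3: L=bravo R=bravo -> agree -> bravo
i=4: BASE=bravo L=echo R=golf all differ -> CONFLICT
i=5: L=charlie, R=kilo=BASE -> take LEFT -> charlie
i=6: L=bravo=BASE, R=juliet -> take RIGHT -> juliet
i=7: BASE=charlie L=echo R=golf all differ -> CONFLICT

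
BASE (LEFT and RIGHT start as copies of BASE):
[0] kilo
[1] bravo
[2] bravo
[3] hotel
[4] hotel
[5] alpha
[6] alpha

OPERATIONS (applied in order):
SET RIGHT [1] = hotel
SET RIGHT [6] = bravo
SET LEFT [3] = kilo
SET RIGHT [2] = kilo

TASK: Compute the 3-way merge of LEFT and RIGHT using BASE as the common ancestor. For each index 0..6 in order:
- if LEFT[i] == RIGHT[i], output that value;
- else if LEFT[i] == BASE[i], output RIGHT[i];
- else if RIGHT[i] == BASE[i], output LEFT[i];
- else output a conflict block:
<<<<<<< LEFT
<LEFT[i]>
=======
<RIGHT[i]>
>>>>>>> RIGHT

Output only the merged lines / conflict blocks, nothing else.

Final LEFT:  [kilo, bravo, bravo, kilo, hotel, alpha, alpha]
Final RIGHT: [kilo, hotel, kilo, hotel, hotel, alpha, bravo]
i=0: L=kilo R=kilo -> agree -> kilo
i=1: L=bravo=BASE, R=hotel -> take RIGHT -> hotel
i=2: L=bravo=BASE, R=kilo -> take RIGHT -> kilo
i=3: L=kilo, R=hotel=BASE -> take LEFT -> kilo
i=4: L=hotel R=hotel -> agree -> hotel
i=5: L=alpha R=alpha -> agree -> alpha
i=6: L=alpha=BASE, R=bravo -> take RIGHT -> bravo

Answer: kilo
hotel
kilo
kilo
hotel
alpha
bravo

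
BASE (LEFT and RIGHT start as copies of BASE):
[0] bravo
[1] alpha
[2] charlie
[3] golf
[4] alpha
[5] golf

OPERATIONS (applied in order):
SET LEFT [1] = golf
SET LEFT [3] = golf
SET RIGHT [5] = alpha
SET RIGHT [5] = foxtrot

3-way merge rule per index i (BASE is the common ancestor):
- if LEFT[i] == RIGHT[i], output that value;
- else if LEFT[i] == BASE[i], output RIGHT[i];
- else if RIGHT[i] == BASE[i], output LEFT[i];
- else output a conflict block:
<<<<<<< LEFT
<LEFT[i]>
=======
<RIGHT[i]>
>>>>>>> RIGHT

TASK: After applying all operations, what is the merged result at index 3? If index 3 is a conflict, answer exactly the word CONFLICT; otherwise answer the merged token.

Answer: golf

Derivation:
Final LEFT:  [bravo, golf, charlie, golf, alpha, golf]
Final RIGHT: [bravo, alpha, charlie, golf, alpha, foxtrot]
i=0: L=bravo R=bravo -> agree -> bravo
i=1: L=golf, R=alpha=BASE -> take LEFT -> golf
i=2: L=charlie R=charlie -> agree -> charlie
i=3: L=golf R=golf -> agree -> golf
i=4: L=alpha R=alpha -> agree -> alpha
i=5: L=golf=BASE, R=foxtrot -> take RIGHT -> foxtrot
Index 3 -> golf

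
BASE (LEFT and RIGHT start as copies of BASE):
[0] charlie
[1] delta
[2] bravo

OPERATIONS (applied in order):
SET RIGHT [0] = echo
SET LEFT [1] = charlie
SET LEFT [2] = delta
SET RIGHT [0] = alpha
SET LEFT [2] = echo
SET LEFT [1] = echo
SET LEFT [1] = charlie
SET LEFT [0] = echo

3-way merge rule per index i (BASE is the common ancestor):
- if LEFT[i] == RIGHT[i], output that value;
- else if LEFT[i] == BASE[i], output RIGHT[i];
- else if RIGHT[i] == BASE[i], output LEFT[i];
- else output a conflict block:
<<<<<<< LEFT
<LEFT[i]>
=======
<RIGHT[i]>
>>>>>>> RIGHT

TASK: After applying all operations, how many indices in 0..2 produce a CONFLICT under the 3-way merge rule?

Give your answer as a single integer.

Final LEFT:  [echo, charlie, echo]
Final RIGHT: [alpha, delta, bravo]
i=0: BASE=charlie L=echo R=alpha all differ -> CONFLICT
i=1: L=charlie, R=delta=BASE -> take LEFT -> charlie
i=2: L=echo, R=bravo=BASE -> take LEFT -> echo
Conflict count: 1

Answer: 1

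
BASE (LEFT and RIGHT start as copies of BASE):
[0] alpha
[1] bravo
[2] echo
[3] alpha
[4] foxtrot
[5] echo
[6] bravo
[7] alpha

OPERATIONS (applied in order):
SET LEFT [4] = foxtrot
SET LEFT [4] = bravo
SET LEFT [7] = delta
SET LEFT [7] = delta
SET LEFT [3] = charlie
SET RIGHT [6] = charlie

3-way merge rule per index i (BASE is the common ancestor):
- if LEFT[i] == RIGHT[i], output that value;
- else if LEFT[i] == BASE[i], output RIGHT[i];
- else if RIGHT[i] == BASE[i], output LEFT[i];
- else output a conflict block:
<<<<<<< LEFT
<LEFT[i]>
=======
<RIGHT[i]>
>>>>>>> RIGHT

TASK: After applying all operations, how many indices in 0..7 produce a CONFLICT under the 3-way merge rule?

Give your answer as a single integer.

Final LEFT:  [alpha, bravo, echo, charlie, bravo, echo, bravo, delta]
Final RIGHT: [alpha, bravo, echo, alpha, foxtrot, echo, charlie, alpha]
i=0: L=alpha R=alpha -> agree -> alpha
i=1: L=bravo R=bravo -> agree -> bravo
i=2: L=echo R=echo -> agree -> echo
i=3: L=charlie, R=alpha=BASE -> take LEFT -> charlie
i=4: L=bravo, R=foxtrot=BASE -> take LEFT -> bravo
i=5: L=echo R=echo -> agree -> echo
i=6: L=bravo=BASE, R=charlie -> take RIGHT -> charlie
i=7: L=delta, R=alpha=BASE -> take LEFT -> delta
Conflict count: 0

Answer: 0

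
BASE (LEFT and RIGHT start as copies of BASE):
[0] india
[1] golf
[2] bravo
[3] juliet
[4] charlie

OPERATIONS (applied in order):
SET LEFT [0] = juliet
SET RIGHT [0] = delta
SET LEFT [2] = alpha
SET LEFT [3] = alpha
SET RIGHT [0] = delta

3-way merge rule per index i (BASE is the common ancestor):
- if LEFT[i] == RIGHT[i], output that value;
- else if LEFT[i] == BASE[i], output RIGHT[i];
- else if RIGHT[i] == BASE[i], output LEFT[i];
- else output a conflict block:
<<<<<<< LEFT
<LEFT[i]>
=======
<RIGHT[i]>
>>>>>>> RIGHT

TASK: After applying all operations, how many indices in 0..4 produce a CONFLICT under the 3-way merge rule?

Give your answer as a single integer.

Final LEFT:  [juliet, golf, alpha, alpha, charlie]
Final RIGHT: [delta, golf, bravo, juliet, charlie]
i=0: BASE=india L=juliet R=delta all differ -> CONFLICT
i=1: L=golf R=golf -> agree -> golf
i=2: L=alpha, R=bravo=BASE -> take LEFT -> alpha
i=3: L=alpha, R=juliet=BASE -> take LEFT -> alpha
i=4: L=charlie R=charlie -> agree -> charlie
Conflict count: 1

Answer: 1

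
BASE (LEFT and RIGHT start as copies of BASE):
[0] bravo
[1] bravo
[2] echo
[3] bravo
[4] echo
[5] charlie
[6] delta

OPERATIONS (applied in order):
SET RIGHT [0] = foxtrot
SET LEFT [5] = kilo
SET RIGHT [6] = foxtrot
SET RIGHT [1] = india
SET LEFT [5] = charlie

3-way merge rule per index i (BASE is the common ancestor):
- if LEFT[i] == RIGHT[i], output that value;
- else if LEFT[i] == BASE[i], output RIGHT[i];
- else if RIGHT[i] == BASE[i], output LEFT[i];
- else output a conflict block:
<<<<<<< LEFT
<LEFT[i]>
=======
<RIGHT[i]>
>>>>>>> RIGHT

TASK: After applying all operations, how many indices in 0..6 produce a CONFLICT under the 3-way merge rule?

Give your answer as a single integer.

Final LEFT:  [bravo, bravo, echo, bravo, echo, charlie, delta]
Final RIGHT: [foxtrot, india, echo, bravo, echo, charlie, foxtrot]
i=0: L=bravo=BASE, R=foxtrot -> take RIGHT -> foxtrot
i=1: L=bravo=BASE, R=india -> take RIGHT -> india
i=2: L=echo R=echo -> agree -> echo
i=3: L=bravo R=bravo -> agree -> bravo
i=4: L=echo R=echo -> agree -> echo
i=5: L=charlie R=charlie -> agree -> charlie
i=6: L=delta=BASE, R=foxtrot -> take RIGHT -> foxtrot
Conflict count: 0

Answer: 0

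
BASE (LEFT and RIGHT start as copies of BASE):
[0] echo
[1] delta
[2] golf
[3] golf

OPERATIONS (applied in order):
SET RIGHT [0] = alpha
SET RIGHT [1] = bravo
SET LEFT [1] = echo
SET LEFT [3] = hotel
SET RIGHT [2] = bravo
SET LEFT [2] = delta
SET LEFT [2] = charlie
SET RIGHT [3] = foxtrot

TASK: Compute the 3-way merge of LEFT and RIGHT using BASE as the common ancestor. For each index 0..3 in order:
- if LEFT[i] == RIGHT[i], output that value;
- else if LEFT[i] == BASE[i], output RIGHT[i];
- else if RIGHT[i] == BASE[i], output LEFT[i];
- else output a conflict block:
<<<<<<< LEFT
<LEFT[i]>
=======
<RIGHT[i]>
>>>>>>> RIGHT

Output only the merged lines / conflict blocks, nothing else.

Final LEFT:  [echo, echo, charlie, hotel]
Final RIGHT: [alpha, bravo, bravo, foxtrot]
i=0: L=echo=BASE, R=alpha -> take RIGHT -> alpha
i=1: BASE=delta L=echo R=bravo all differ -> CONFLICT
i=2: BASE=golf L=charlie R=bravo all differ -> CONFLICT
i=3: BASE=golf L=hotel R=foxtrot all differ -> CONFLICT

Answer: alpha
<<<<<<< LEFT
echo
=======
bravo
>>>>>>> RIGHT
<<<<<<< LEFT
charlie
=======
bravo
>>>>>>> RIGHT
<<<<<<< LEFT
hotel
=======
foxtrot
>>>>>>> RIGHT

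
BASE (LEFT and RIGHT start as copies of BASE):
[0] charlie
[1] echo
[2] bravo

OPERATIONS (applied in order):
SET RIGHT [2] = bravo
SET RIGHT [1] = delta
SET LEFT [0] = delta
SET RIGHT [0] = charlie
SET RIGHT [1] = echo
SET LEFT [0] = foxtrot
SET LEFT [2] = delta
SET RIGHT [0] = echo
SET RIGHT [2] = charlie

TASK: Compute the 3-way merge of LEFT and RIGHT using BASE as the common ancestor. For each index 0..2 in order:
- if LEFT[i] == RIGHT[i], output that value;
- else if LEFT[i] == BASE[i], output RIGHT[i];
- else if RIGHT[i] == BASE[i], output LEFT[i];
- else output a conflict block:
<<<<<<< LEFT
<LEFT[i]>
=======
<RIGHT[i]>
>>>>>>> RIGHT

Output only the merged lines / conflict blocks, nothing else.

Answer: <<<<<<< LEFT
foxtrot
=======
echo
>>>>>>> RIGHT
echo
<<<<<<< LEFT
delta
=======
charlie
>>>>>>> RIGHT

Derivation:
Final LEFT:  [foxtrot, echo, delta]
Final RIGHT: [echo, echo, charlie]
i=0: BASE=charlie L=foxtrot R=echo all differ -> CONFLICT
i=1: L=echo R=echo -> agree -> echo
i=2: BASE=bravo L=delta R=charlie all differ -> CONFLICT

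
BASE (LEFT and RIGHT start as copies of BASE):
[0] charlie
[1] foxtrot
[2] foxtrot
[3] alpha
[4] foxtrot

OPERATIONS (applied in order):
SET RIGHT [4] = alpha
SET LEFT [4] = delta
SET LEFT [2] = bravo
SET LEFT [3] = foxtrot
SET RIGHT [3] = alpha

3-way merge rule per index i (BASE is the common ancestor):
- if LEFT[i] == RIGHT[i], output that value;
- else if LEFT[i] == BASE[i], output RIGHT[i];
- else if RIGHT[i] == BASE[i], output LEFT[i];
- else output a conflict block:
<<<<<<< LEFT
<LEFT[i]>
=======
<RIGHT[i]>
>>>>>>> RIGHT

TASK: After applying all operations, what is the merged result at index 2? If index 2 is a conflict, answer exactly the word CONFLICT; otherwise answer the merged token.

Answer: bravo

Derivation:
Final LEFT:  [charlie, foxtrot, bravo, foxtrot, delta]
Final RIGHT: [charlie, foxtrot, foxtrot, alpha, alpha]
i=0: L=charlie R=charlie -> agree -> charlie
i=1: L=foxtrot R=foxtrot -> agree -> foxtrot
i=2: L=bravo, R=foxtrot=BASE -> take LEFT -> bravo
i=3: L=foxtrot, R=alpha=BASE -> take LEFT -> foxtrot
i=4: BASE=foxtrot L=delta R=alpha all differ -> CONFLICT
Index 2 -> bravo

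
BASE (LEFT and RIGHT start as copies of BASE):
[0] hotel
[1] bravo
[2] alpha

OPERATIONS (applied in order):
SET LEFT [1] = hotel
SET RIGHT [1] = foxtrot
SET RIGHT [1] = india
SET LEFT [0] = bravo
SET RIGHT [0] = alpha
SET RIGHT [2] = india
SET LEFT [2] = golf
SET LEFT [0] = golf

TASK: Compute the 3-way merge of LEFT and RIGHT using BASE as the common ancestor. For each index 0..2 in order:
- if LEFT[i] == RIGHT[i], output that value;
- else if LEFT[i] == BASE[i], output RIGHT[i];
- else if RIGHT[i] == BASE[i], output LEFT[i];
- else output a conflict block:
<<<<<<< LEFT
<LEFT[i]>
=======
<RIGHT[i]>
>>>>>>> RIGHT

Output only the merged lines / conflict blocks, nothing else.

Answer: <<<<<<< LEFT
golf
=======
alpha
>>>>>>> RIGHT
<<<<<<< LEFT
hotel
=======
india
>>>>>>> RIGHT
<<<<<<< LEFT
golf
=======
india
>>>>>>> RIGHT

Derivation:
Final LEFT:  [golf, hotel, golf]
Final RIGHT: [alpha, india, india]
i=0: BASE=hotel L=golf R=alpha all differ -> CONFLICT
i=1: BASE=bravo L=hotel R=india all differ -> CONFLICT
i=2: BASE=alpha L=golf R=india all differ -> CONFLICT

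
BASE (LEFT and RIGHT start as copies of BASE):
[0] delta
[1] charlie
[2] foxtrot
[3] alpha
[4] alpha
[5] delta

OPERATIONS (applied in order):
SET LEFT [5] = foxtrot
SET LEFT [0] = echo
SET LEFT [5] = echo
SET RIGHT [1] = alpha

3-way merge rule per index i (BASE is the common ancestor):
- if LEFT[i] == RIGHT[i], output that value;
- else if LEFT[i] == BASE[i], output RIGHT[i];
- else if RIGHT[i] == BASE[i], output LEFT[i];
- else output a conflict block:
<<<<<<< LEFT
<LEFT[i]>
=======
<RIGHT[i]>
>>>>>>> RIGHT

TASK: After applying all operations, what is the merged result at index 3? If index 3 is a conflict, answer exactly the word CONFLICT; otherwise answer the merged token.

Answer: alpha

Derivation:
Final LEFT:  [echo, charlie, foxtrot, alpha, alpha, echo]
Final RIGHT: [delta, alpha, foxtrot, alpha, alpha, delta]
i=0: L=echo, R=delta=BASE -> take LEFT -> echo
i=1: L=charlie=BASE, R=alpha -> take RIGHT -> alpha
i=2: L=foxtrot R=foxtrot -> agree -> foxtrot
i=3: L=alpha R=alpha -> agree -> alpha
i=4: L=alpha R=alpha -> agree -> alpha
i=5: L=echo, R=delta=BASE -> take LEFT -> echo
Index 3 -> alpha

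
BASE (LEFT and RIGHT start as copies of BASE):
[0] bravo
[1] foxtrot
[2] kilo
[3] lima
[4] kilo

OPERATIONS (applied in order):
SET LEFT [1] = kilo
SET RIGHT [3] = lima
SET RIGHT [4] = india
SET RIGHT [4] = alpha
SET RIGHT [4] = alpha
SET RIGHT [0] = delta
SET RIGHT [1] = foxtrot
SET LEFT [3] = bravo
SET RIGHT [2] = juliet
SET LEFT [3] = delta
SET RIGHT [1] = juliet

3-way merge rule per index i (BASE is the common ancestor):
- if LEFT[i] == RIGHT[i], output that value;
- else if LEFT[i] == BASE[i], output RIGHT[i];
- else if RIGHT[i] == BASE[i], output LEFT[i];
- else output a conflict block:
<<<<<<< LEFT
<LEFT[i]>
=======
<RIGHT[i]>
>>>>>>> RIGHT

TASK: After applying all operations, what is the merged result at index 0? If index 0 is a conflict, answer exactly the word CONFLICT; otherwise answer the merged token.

Answer: delta

Derivation:
Final LEFT:  [bravo, kilo, kilo, delta, kilo]
Final RIGHT: [delta, juliet, juliet, lima, alpha]
i=0: L=bravo=BASE, R=delta -> take RIGHT -> delta
i=1: BASE=foxtrot L=kilo R=juliet all differ -> CONFLICT
i=2: L=kilo=BASE, R=juliet -> take RIGHT -> juliet
i=3: L=delta, R=lima=BASE -> take LEFT -> delta
i=4: L=kilo=BASE, R=alpha -> take RIGHT -> alpha
Index 0 -> delta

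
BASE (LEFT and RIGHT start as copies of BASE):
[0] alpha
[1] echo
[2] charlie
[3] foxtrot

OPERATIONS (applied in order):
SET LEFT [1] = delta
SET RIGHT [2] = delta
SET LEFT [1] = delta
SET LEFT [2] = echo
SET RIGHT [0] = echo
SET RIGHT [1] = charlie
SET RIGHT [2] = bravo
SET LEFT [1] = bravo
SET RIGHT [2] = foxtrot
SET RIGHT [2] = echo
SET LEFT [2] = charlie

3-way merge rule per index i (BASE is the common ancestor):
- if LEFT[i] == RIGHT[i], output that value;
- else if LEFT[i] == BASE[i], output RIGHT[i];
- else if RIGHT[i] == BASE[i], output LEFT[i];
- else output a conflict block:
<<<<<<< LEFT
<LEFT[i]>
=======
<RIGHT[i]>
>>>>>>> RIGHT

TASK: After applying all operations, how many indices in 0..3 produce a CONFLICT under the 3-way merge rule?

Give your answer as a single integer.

Final LEFT:  [alpha, bravo, charlie, foxtrot]
Final RIGHT: [echo, charlie, echo, foxtrot]
i=0: L=alpha=BASE, R=echo -> take RIGHT -> echo
i=1: BASE=echo L=bravo R=charlie all differ -> CONFLICT
i=2: L=charlie=BASE, R=echo -> take RIGHT -> echo
i=3: L=foxtrot R=foxtrot -> agree -> foxtrot
Conflict count: 1

Answer: 1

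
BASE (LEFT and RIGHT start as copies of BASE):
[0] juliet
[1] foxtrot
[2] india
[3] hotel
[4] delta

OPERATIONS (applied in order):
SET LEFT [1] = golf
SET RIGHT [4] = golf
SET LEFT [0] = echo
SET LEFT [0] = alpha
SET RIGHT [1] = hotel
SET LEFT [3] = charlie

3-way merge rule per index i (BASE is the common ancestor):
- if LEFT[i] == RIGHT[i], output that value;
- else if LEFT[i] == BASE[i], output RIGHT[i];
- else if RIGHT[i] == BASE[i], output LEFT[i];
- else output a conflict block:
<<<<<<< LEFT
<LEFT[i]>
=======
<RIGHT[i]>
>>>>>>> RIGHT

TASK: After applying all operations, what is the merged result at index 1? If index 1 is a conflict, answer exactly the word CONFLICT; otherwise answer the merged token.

Final LEFT:  [alpha, golf, india, charlie, delta]
Final RIGHT: [juliet, hotel, india, hotel, golf]
i=0: L=alpha, R=juliet=BASE -> take LEFT -> alpha
i=1: BASE=foxtrot L=golf R=hotel all differ -> CONFLICT
i=2: L=india R=india -> agree -> india
i=3: L=charlie, R=hotel=BASE -> take LEFT -> charlie
i=4: L=delta=BASE, R=golf -> take RIGHT -> golf
Index 1 -> CONFLICT

Answer: CONFLICT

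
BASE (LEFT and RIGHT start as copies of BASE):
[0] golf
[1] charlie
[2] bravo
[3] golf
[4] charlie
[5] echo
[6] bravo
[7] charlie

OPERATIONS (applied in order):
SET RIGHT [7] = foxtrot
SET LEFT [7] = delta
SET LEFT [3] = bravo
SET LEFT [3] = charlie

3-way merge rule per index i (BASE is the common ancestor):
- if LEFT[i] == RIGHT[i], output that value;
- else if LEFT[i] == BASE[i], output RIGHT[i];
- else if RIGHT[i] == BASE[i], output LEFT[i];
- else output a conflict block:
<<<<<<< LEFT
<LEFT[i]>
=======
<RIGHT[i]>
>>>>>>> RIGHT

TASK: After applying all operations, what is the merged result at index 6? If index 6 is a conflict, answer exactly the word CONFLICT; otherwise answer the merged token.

Answer: bravo

Derivation:
Final LEFT:  [golf, charlie, bravo, charlie, charlie, echo, bravo, delta]
Final RIGHT: [golf, charlie, bravo, golf, charlie, echo, bravo, foxtrot]
i=0: L=golf R=golf -> agree -> golf
i=1: L=charlie R=charlie -> agree -> charlie
i=2: L=bravo R=bravo -> agree -> bravo
i=3: L=charlie, R=golf=BASE -> take LEFT -> charlie
i=4: L=charlie R=charlie -> agree -> charlie
i=5: L=echo R=echo -> agree -> echo
i=6: L=bravo R=bravo -> agree -> bravo
i=7: BASE=charlie L=delta R=foxtrot all differ -> CONFLICT
Index 6 -> bravo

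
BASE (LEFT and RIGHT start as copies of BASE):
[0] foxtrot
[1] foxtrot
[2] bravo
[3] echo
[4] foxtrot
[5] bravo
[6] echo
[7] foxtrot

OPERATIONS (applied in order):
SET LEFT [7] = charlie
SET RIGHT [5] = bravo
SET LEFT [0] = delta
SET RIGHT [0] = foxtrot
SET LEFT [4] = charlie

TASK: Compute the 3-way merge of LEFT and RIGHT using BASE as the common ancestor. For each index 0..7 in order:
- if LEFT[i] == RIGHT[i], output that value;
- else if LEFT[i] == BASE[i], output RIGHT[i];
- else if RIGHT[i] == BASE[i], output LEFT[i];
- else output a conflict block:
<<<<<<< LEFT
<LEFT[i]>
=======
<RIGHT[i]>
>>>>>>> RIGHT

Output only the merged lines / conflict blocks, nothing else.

Answer: delta
foxtrot
bravo
echo
charlie
bravo
echo
charlie

Derivation:
Final LEFT:  [delta, foxtrot, bravo, echo, charlie, bravo, echo, charlie]
Final RIGHT: [foxtrot, foxtrot, bravo, echo, foxtrot, bravo, echo, foxtrot]
i=0: L=delta, R=foxtrot=BASE -> take LEFT -> delta
i=1: L=foxtrot R=foxtrot -> agree -> foxtrot
i=2: L=bravo R=bravo -> agree -> bravo
i=3: L=echo R=echo -> agree -> echo
i=4: L=charlie, R=foxtrot=BASE -> take LEFT -> charlie
i=5: L=bravo R=bravo -> agree -> bravo
i=6: L=echo R=echo -> agree -> echo
i=7: L=charlie, R=foxtrot=BASE -> take LEFT -> charlie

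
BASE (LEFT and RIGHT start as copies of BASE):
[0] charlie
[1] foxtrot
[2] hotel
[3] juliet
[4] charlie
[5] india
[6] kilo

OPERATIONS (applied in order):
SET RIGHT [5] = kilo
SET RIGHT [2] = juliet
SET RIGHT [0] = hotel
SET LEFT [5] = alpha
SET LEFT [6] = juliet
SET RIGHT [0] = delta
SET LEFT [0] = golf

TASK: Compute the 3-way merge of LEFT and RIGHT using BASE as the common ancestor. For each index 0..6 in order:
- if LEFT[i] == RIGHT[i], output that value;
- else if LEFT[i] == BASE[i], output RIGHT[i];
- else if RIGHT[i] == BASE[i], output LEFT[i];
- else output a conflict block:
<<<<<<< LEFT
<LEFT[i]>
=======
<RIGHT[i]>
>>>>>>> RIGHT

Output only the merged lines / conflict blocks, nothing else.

Answer: <<<<<<< LEFT
golf
=======
delta
>>>>>>> RIGHT
foxtrot
juliet
juliet
charlie
<<<<<<< LEFT
alpha
=======
kilo
>>>>>>> RIGHT
juliet

Derivation:
Final LEFT:  [golf, foxtrot, hotel, juliet, charlie, alpha, juliet]
Final RIGHT: [delta, foxtrot, juliet, juliet, charlie, kilo, kilo]
i=0: BASE=charlie L=golf R=delta all differ -> CONFLICT
i=1: L=foxtrot R=foxtrot -> agree -> foxtrot
i=2: L=hotel=BASE, R=juliet -> take RIGHT -> juliet
i=3: L=juliet R=juliet -> agree -> juliet
i=4: L=charlie R=charlie -> agree -> charlie
i=5: BASE=india L=alpha R=kilo all differ -> CONFLICT
i=6: L=juliet, R=kilo=BASE -> take LEFT -> juliet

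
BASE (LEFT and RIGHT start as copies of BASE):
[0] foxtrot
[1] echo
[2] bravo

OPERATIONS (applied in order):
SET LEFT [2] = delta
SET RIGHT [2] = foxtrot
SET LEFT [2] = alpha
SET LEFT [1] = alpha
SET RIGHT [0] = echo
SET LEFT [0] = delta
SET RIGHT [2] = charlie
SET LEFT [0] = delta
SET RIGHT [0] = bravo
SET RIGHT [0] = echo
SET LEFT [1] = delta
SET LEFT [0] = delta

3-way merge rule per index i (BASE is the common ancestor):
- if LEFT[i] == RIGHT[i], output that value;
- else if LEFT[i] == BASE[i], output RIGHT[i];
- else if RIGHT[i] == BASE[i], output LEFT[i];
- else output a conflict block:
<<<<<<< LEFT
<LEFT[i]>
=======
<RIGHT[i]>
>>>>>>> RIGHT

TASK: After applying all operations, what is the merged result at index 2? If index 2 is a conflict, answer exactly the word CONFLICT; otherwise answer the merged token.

Answer: CONFLICT

Derivation:
Final LEFT:  [delta, delta, alpha]
Final RIGHT: [echo, echo, charlie]
i=0: BASE=foxtrot L=delta R=echo all differ -> CONFLICT
i=1: L=delta, R=echo=BASE -> take LEFT -> delta
i=2: BASE=bravo L=alpha R=charlie all differ -> CONFLICT
Index 2 -> CONFLICT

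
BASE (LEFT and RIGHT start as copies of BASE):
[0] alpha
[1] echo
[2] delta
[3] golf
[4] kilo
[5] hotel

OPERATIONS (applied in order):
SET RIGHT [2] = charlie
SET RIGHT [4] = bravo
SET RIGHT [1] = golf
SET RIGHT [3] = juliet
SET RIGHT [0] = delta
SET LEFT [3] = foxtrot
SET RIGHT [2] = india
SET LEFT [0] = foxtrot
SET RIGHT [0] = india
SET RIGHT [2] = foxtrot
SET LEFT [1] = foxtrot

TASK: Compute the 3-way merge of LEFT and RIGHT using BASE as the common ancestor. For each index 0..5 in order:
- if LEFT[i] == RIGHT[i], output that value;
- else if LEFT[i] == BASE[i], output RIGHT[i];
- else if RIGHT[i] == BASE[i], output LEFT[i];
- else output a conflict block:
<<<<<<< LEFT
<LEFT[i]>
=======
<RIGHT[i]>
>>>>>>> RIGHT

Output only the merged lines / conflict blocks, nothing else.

Answer: <<<<<<< LEFT
foxtrot
=======
india
>>>>>>> RIGHT
<<<<<<< LEFT
foxtrot
=======
golf
>>>>>>> RIGHT
foxtrot
<<<<<<< LEFT
foxtrot
=======
juliet
>>>>>>> RIGHT
bravo
hotel

Derivation:
Final LEFT:  [foxtrot, foxtrot, delta, foxtrot, kilo, hotel]
Final RIGHT: [india, golf, foxtrot, juliet, bravo, hotel]
i=0: BASE=alpha L=foxtrot R=india all differ -> CONFLICT
i=1: BASE=echo L=foxtrot R=golf all differ -> CONFLICT
i=2: L=delta=BASE, R=foxtrot -> take RIGHT -> foxtrot
i=3: BASE=golf L=foxtrot R=juliet all differ -> CONFLICT
i=4: L=kilo=BASE, R=bravo -> take RIGHT -> bravo
i=5: L=hotel R=hotel -> agree -> hotel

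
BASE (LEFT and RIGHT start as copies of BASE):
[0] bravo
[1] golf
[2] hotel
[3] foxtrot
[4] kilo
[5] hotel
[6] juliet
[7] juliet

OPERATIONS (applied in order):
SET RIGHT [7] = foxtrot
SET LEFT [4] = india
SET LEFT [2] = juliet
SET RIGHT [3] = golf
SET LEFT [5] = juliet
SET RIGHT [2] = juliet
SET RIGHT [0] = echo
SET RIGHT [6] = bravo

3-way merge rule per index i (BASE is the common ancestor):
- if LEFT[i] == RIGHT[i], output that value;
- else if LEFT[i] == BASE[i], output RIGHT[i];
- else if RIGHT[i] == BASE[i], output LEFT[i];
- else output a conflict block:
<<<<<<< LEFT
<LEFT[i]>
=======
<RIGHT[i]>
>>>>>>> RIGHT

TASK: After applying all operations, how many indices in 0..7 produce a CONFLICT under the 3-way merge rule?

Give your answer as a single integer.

Answer: 0

Derivation:
Final LEFT:  [bravo, golf, juliet, foxtrot, india, juliet, juliet, juliet]
Final RIGHT: [echo, golf, juliet, golf, kilo, hotel, bravo, foxtrot]
i=0: L=bravo=BASE, R=echo -> take RIGHT -> echo
i=1: L=golf R=golf -> agree -> golf
i=2: L=juliet R=juliet -> agree -> juliet
i=3: L=foxtrot=BASE, R=golf -> take RIGHT -> golf
i=4: L=india, R=kilo=BASE -> take LEFT -> india
i=5: L=juliet, R=hotel=BASE -> take LEFT -> juliet
i=6: L=juliet=BASE, R=bravo -> take RIGHT -> bravo
i=7: L=juliet=BASE, R=foxtrot -> take RIGHT -> foxtrot
Conflict count: 0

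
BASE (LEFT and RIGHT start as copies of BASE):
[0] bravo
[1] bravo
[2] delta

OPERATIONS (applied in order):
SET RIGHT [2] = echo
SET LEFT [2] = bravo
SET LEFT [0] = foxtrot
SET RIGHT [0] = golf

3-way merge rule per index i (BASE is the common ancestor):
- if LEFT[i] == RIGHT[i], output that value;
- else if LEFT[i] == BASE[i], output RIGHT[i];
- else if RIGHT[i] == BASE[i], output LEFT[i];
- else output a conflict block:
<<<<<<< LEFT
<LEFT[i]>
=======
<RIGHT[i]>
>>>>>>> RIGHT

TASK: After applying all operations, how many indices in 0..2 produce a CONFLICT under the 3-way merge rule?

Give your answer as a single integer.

Final LEFT:  [foxtrot, bravo, bravo]
Final RIGHT: [golf, bravo, echo]
i=0: BASE=bravo L=foxtrot R=golf all differ -> CONFLICT
i=1: L=bravo R=bravo -> agree -> bravo
i=2: BASE=delta L=bravo R=echo all differ -> CONFLICT
Conflict count: 2

Answer: 2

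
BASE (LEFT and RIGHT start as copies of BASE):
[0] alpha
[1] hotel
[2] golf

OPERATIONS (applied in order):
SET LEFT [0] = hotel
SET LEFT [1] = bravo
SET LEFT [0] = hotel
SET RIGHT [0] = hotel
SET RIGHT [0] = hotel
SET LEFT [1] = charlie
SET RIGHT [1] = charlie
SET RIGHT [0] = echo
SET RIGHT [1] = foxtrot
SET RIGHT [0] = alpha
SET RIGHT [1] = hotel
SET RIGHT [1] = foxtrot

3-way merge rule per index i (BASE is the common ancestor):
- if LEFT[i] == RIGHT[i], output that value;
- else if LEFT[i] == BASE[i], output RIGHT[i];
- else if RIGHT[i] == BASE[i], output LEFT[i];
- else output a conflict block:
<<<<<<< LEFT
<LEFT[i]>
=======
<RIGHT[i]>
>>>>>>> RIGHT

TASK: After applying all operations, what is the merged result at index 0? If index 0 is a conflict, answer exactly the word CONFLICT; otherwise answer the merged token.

Answer: hotel

Derivation:
Final LEFT:  [hotel, charlie, golf]
Final RIGHT: [alpha, foxtrot, golf]
i=0: L=hotel, R=alpha=BASE -> take LEFT -> hotel
i=1: BASE=hotel L=charlie R=foxtrot all differ -> CONFLICT
i=2: L=golf R=golf -> agree -> golf
Index 0 -> hotel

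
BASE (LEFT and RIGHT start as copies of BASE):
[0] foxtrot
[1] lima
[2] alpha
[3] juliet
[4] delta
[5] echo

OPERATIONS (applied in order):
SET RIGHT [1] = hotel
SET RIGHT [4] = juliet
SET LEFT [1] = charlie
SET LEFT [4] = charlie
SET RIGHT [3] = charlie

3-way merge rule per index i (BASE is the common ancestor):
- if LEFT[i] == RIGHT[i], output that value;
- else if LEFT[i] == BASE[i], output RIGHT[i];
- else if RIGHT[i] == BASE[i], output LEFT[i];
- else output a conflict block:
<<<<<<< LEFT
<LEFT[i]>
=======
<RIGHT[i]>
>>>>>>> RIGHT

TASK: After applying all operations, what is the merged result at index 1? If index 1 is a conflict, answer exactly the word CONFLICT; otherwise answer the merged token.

Final LEFT:  [foxtrot, charlie, alpha, juliet, charlie, echo]
Final RIGHT: [foxtrot, hotel, alpha, charlie, juliet, echo]
i=0: L=foxtrot R=foxtrot -> agree -> foxtrot
i=1: BASE=lima L=charlie R=hotel all differ -> CONFLICT
i=2: L=alpha R=alpha -> agree -> alpha
i=3: L=juliet=BASE, R=charlie -> take RIGHT -> charlie
i=4: BASE=delta L=charlie R=juliet all differ -> CONFLICT
i=5: L=echo R=echo -> agree -> echo
Index 1 -> CONFLICT

Answer: CONFLICT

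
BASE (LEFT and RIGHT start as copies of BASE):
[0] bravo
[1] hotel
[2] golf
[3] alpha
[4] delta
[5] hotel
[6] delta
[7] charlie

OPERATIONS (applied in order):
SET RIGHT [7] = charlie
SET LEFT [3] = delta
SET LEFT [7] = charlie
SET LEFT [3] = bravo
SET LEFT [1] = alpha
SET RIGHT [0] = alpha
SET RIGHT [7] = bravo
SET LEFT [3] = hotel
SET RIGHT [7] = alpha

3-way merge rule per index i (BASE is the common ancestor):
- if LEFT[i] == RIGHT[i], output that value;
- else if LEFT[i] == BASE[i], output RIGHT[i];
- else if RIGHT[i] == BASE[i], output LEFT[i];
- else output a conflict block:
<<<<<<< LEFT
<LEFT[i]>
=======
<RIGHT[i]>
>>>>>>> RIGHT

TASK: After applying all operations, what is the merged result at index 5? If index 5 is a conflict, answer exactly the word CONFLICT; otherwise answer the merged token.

Answer: hotel

Derivation:
Final LEFT:  [bravo, alpha, golf, hotel, delta, hotel, delta, charlie]
Final RIGHT: [alpha, hotel, golf, alpha, delta, hotel, delta, alpha]
i=0: L=bravo=BASE, R=alpha -> take RIGHT -> alpha
i=1: L=alpha, R=hotel=BASE -> take LEFT -> alpha
i=2: L=golf R=golf -> agree -> golf
i=3: L=hotel, R=alpha=BASE -> take LEFT -> hotel
i=4: L=delta R=delta -> agree -> delta
i=5: L=hotel R=hotel -> agree -> hotel
i=6: L=delta R=delta -> agree -> delta
i=7: L=charlie=BASE, R=alpha -> take RIGHT -> alpha
Index 5 -> hotel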